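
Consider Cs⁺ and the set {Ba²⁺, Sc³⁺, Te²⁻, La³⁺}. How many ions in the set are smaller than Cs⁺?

3

Tabulating Z and e⁻: Sc³⁺: 18 e⁻, Z=21, La³⁺: 54 e⁻, Z=57, Ba²⁺: 54 e⁻, Z=56, Cs⁺: 54 e⁻, Z=55, Te²⁻: 54 e⁻, Z=52. Sc³⁺ < La³⁺ (same group, period 4 vs 6); La³⁺ < Ba²⁺ (isoelectronic, higher Z=57 is smaller); Ba²⁺ < Cs⁺ (both 54 e⁻, Z=56>55); Cs⁺ < Te²⁻ (isoelectronic, higher Z=55 is smaller).
Overall: Sc³⁺ < La³⁺ < Ba²⁺ < Cs⁺ < Te²⁻. Cs⁺ has 3 below it and 1 above. That's 3.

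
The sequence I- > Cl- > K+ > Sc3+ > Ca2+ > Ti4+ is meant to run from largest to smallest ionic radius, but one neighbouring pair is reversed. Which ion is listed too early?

Sc3+

The pair Sc3+, Ca2+ is the wrong way round — Sc3+ and Ca2+ share 18 electrons; the higher nuclear charge on Sc (Z=21) contracts it more, so Sc3+ < Ca2+. All other adjacent pairs agree with periodic trends, so Sc3+ is the misplaced ion.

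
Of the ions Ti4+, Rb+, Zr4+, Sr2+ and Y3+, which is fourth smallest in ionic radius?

Sr2+

Electron counts and nuclear charges: Ti4+ has 18 e⁻ (Z=22), Zr4+ has 36 e⁻ (Z=40), Y3+ has 36 e⁻ (Z=39), Sr2+ has 36 e⁻ (Z=38), Rb+ has 36 e⁻ (Z=37). Ti4+ < Zr4+ (same group, period 4 vs 5); Zr4+ < Y3+ (isoelectronic, higher Z=40 is smaller); Y3+ < Sr2+ (both 36 e⁻, Z=39>38); Sr2+ < Rb+ (isoelectronic, higher Z=38 is smaller).
Full ascending order: Ti4+ < Zr4+ < Y3+ < Sr2+ < Rb+. Counting from the smallest, position 4 is Sr2+.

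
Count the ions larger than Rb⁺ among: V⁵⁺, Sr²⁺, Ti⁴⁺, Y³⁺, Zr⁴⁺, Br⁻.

Work out protons and electrons: V⁵⁺: 18 e⁻, Z=23, Ti⁴⁺: 18 e⁻, Z=22, Zr⁴⁺: 36 e⁻, Z=40, Y³⁺: 36 e⁻, Z=39, Sr²⁺: 36 e⁻, Z=38, Rb⁺: 36 e⁻, Z=37, Br⁻: 36 e⁻, Z=35. V⁵⁺ < Ti⁴⁺ (both 18 e⁻, Z=23>22); Ti⁴⁺ < Zr⁴⁺ (same group, 1 shell fewer); Zr⁴⁺ < Y³⁺ (isoelectronic, higher Z=40 is smaller); Y³⁺ < Sr²⁺ (isoelectronic, higher Z=39 is smaller); Sr²⁺ < Rb⁺ (isoelectronic, higher Z=38 is smaller); Rb⁺ < Br⁻ (isoelectronic, higher Z=37 is smaller).
Placing each against Rb⁺: smaller — V⁵⁺, Ti⁴⁺, Zr⁴⁺, Y³⁺, Sr²⁺; larger — Br⁻. So 1 is larger.

1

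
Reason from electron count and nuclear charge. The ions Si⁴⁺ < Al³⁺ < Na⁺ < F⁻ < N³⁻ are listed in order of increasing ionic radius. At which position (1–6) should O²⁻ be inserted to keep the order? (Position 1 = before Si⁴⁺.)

All of these have 10 electrons (isoelectronic). With the same electron cloud, the ion with the most protons pulls it in tightest. Nuclear charges: Si⁴⁺ (Z=14), Al³⁺ (Z=13), Na⁺ (Z=11), F⁻ (Z=9), O²⁻ (Z=8), N³⁻ (Z=7). Highest Z is smallest.
With O²⁻ included the full order is Si⁴⁺ < Al³⁺ < Na⁺ < F⁻ < O²⁻ < N³⁻, so it takes position 5.

5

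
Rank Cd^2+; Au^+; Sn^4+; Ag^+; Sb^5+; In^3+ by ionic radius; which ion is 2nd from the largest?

Tabulating Z and e⁻: Sb^5+ has 46 e⁻ (Z=51), Sn^4+ has 46 e⁻ (Z=50), In^3+ has 46 e⁻ (Z=49), Cd^2+ has 46 e⁻ (Z=48), Ag^+ has 46 e⁻ (Z=47), Au^+ has 78 e⁻ (Z=79). Sb^5+ < Sn^4+ (both 46 e⁻, Z=51>50); Sn^4+ < In^3+ (both 46 e⁻, Z=50>49); In^3+ < Cd^2+ (isoelectronic, higher Z=49 is smaller); Cd^2+ < Ag^+ (isoelectronic, higher Z=48 is smaller); Ag^+ < Au^+ (same group, 1 shell fewer).
Ordering: Sb^5+ < Sn^4+ < In^3+ < Cd^2+ < Ag^+ < Au^+. The 2nd largest is Ag^+.

Ag^+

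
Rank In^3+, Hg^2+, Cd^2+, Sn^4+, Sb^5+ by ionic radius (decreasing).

First list Z and electron count for each: Sb^5+ has 46 e⁻ (Z=51), Sn^4+ has 46 e⁻ (Z=50), In^3+ has 46 e⁻ (Z=49), Cd^2+ has 46 e⁻ (Z=48), Hg^2+ has 78 e⁻ (Z=80). Sb^5+ < Sn^4+ (isoelectronic, higher Z=51 is smaller); Sn^4+ < In^3+ (both 46 e⁻, Z=50>49); In^3+ < Cd^2+ (isoelectronic, higher Z=49 is smaller); Cd^2+ < Hg^2+ (same group, 1 shell fewer).

Hg^2+ > Cd^2+ > In^3+ > Sn^4+ > Sb^5+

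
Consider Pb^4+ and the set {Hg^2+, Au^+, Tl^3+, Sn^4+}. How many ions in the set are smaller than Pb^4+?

1

First list Z and electron count for each: Sn^4+ (Z=50, 46 e⁻), Pb^4+ (Z=82, 78 e⁻), Tl^3+ (Z=81, 78 e⁻), Hg^2+ (Z=80, 78 e⁻), Au^+ (Z=79, 78 e⁻). Sn^4+ < Pb^4+ (same group, period 5 vs 6); Pb^4+ < Tl^3+ (both 78 e⁻, Z=82>81); Tl^3+ < Hg^2+ (both 78 e⁻, Z=81>80); Hg^2+ < Au^+ (both 78 e⁻, Z=80>79).
Overall: Sn^4+ < Pb^4+ < Tl^3+ < Hg^2+ < Au^+. Pb^4+ has 1 below it and 3 above. That's 1.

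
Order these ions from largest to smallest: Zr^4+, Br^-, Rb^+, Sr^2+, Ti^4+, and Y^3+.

Ti^4+ (Z=22, 18 e⁻), Zr^4+ (Z=40, 36 e⁻), Y^3+ (Z=39, 36 e⁻), Sr^2+ (Z=38, 36 e⁻), Rb^+ (Z=37, 36 e⁻), Br^- (Z=35, 36 e⁻). Ti^4+ < Zr^4+ (same group, 1 shell fewer); Zr^4+ < Y^3+ (both 36 e⁻, Z=40>39); Y^3+ < Sr^2+ (both 36 e⁻, Z=39>38); Sr^2+ < Rb^+ (both 36 e⁻, Z=38>37); Rb^+ < Br^- (both 36 e⁻, Z=37>35).

Br^- > Rb^+ > Sr^2+ > Y^3+ > Zr^4+ > Ti^4+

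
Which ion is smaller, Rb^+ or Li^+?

All are in the same group with charge +1. Radius grows down the group as n (the outermost shell) increases.

Li^+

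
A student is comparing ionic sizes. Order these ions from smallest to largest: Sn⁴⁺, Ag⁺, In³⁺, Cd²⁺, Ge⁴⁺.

Work out protons and electrons: Ge⁴⁺ has 28 e⁻ (Z=32), Sn⁴⁺ has 46 e⁻ (Z=50), In³⁺ has 46 e⁻ (Z=49), Cd²⁺ has 46 e⁻ (Z=48), Ag⁺ has 46 e⁻ (Z=47). Ge⁴⁺ < Sn⁴⁺ (same group, 1 shell fewer); Sn⁴⁺ < In³⁺ (isoelectronic, higher Z=50 is smaller); In³⁺ < Cd²⁺ (isoelectronic, higher Z=49 is smaller); Cd²⁺ < Ag⁺ (isoelectronic, higher Z=48 is smaller).

Ge⁴⁺ < Sn⁴⁺ < In³⁺ < Cd²⁺ < Ag⁺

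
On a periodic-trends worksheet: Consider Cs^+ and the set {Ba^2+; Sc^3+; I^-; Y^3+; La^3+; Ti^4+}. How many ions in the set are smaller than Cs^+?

5

Electron counts and nuclear charges: Ti^4+ (Z=22, 18 e⁻), Sc^3+ (Z=21, 18 e⁻), Y^3+ (Z=39, 36 e⁻), La^3+ (Z=57, 54 e⁻), Ba^2+ (Z=56, 54 e⁻), Cs^+ (Z=55, 54 e⁻), I^- (Z=53, 54 e⁻). Ti^4+ < Sc^3+ (isoelectronic, higher Z=22 is smaller); Sc^3+ < Y^3+ (same group, period 4 vs 5); Y^3+ < La^3+ (same group, period 5 vs 6); La^3+ < Ba^2+ (isoelectronic, higher Z=57 is smaller); Ba^2+ < Cs^+ (both 54 e⁻, Z=56>55); Cs^+ < I^- (isoelectronic, higher Z=55 is smaller).
Overall: Ti^4+ < Sc^3+ < Y^3+ < La^3+ < Ba^2+ < Cs^+ < I^-. Cs^+ has 5 below it and 1 above. That's 5.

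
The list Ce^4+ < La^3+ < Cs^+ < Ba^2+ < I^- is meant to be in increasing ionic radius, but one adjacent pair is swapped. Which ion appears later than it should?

Ba^2+

The pair Cs^+, Ba^2+ is the wrong way round — they are isoelectronic (54 e⁻) and Ba has more protons than Cs (56 vs 55), making Ba^2+ smaller. All other adjacent pairs agree with periodic trends, so Ba^2+ is the misplaced ion.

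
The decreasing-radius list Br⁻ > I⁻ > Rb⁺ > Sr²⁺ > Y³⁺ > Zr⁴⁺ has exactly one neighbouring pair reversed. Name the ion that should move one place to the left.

The pair Br⁻, I⁻ is the wrong way round — same group and charge — period 4 sits above period 5, so Br⁻ is smaller. All other adjacent pairs agree with periodic trends, so I⁻ is the misplaced ion.

I⁻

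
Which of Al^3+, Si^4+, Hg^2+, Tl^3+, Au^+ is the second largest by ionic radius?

First list Z and electron count for each: Si^4+ has 10 e⁻ (Z=14), Al^3+ has 10 e⁻ (Z=13), Tl^3+ has 78 e⁻ (Z=81), Hg^2+ has 78 e⁻ (Z=80), Au^+ has 78 e⁻ (Z=79). Si^4+ < Al^3+ (isoelectronic, higher Z=14 is smaller); Al^3+ < Tl^3+ (same group, 3 shells fewer); Tl^3+ < Hg^2+ (isoelectronic, higher Z=81 is smaller); Hg^2+ < Au^+ (isoelectronic, higher Z=80 is smaller).
Full ascending order: Si^4+ < Al^3+ < Tl^3+ < Hg^2+ < Au^+. Counting from the largest, position 2 is Hg^2+.

Hg^2+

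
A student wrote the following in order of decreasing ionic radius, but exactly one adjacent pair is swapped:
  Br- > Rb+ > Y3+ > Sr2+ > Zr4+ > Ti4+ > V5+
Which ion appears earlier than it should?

Y3+

Compare adjacent ions: they are isoelectronic (36 e⁻) and Y has more protons than Sr (39 vs 38), making Y3+ smaller — yet in this decreasing list Y3+ sits before Sr2+. Nothing else is reversed, so Y3+ should move one place to the right.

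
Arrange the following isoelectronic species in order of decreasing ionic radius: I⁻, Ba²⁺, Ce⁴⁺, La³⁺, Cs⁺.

I⁻ > Cs⁺ > Ba²⁺ > La³⁺ > Ce⁴⁺

Isoelectronic series (54 e⁻ each). Size is set by nuclear charge: more protons means a smaller ion. Ce⁴⁺ (Z=58), La³⁺ (Z=57), Ba²⁺ (Z=56), Cs⁺ (Z=55), I⁻ (Z=53).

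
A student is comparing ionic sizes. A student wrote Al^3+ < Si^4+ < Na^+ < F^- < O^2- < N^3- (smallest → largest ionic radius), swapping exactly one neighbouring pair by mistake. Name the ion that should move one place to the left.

Compare adjacent ions: they are isoelectronic (10 e⁻) and Si has more protons than Al (14 vs 13), making Si^4+ smaller — yet in this increasing list Al^3+ sits before Si^4+. Nothing else is reversed, so Si^4+ should move one place to the left.

Si^4+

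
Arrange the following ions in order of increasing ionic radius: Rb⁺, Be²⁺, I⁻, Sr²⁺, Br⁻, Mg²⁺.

Be²⁺ < Mg²⁺ < Sr²⁺ < Rb⁺ < Br⁻ < I⁻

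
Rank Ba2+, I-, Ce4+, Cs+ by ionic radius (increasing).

Ce4+ < Ba2+ < Cs+ < I-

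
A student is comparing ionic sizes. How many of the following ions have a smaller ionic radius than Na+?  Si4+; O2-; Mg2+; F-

All of these have 10 electrons (isoelectronic). With the same electron cloud, the ion with the most protons pulls it in tightest. Nuclear charges: Si4+ (Z=14), Mg2+ (Z=12), Na+ (Z=11), F- (Z=9), O2- (Z=8). Highest Z is smallest.
Relative to Na+, the ions that are smaller are Si4+, Mg2+. So 2 are smaller.

2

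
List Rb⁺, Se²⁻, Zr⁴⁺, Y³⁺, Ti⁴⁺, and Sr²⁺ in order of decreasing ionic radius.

Ti⁴⁺: 18 e⁻, Z=22, Zr⁴⁺: 36 e⁻, Z=40, Y³⁺: 36 e⁻, Z=39, Sr²⁺: 36 e⁻, Z=38, Rb⁺: 36 e⁻, Z=37, Se²⁻: 36 e⁻, Z=34. Ti⁴⁺ < Zr⁴⁺ (same group, 1 shell fewer); Zr⁴⁺ < Y³⁺ (both 36 e⁻, Z=40>39); Y³⁺ < Sr²⁺ (isoelectronic, higher Z=39 is smaller); Sr²⁺ < Rb⁺ (both 36 e⁻, Z=38>37); Rb⁺ < Se²⁻ (isoelectronic, higher Z=37 is smaller).

Se²⁻ > Rb⁺ > Sr²⁺ > Y³⁺ > Zr⁴⁺ > Ti⁴⁺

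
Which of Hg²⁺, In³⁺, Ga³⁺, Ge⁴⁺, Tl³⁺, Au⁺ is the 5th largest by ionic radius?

Ga³⁺

Ge⁴⁺ (Z=32, 28 e⁻), Ga³⁺ (Z=31, 28 e⁻), In³⁺ (Z=49, 46 e⁻), Tl³⁺ (Z=81, 78 e⁻), Hg²⁺ (Z=80, 78 e⁻), Au⁺ (Z=79, 78 e⁻). Ge⁴⁺ < Ga³⁺ (isoelectronic, higher Z=32 is smaller); Ga³⁺ < In³⁺ (same group, 1 shell fewer); In³⁺ < Tl³⁺ (same group, period 5 vs 6); Tl³⁺ < Hg²⁺ (isoelectronic, higher Z=81 is smaller); Hg²⁺ < Au⁺ (both 78 e⁻, Z=80>79).
So the order is Ge⁴⁺ < Ga³⁺ < In³⁺ < Tl³⁺ < Hg²⁺ < Au⁺; the 5th-largest ion is Ga³⁺.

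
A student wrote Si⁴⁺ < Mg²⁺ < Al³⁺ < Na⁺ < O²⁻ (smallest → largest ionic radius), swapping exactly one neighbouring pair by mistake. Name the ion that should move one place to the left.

Al³⁺

The pair Mg²⁺, Al³⁺ is the wrong way round — they are isoelectronic (10 e⁻) and Al has more protons than Mg (13 vs 12), making Al³⁺ smaller. All other adjacent pairs agree with periodic trends, so Al³⁺ is the misplaced ion.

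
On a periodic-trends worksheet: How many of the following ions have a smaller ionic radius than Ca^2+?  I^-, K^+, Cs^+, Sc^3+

1

Tabulating Z and e⁻: Sc^3+ (Z=21, 18 e⁻), Ca^2+ (Z=20, 18 e⁻), K^+ (Z=19, 18 e⁻), Cs^+ (Z=55, 54 e⁻), I^- (Z=53, 54 e⁻). Sc^3+ < Ca^2+ (both 18 e⁻, Z=21>20); Ca^2+ < K^+ (both 18 e⁻, Z=20>19); K^+ < Cs^+ (same group, 2 shells fewer); Cs^+ < I^- (both 54 e⁻, Z=55>53).
Relative to Ca^2+, the ions that are smaller are Sc^3+. That's 1.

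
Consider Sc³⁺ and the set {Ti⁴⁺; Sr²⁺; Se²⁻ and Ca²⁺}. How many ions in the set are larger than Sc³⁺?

3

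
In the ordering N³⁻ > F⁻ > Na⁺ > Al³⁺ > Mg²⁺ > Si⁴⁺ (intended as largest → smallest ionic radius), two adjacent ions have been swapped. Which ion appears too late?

Mg²⁺

Compare adjacent ions: both have 10 electrons but Z(Al)=13 > Z(Mg)=12, so Al³⁺ should be the smaller of the two — yet in this decreasing list Al³⁺ sits before Mg²⁺. Nothing else is reversed, so Mg²⁺ should move one place to the left.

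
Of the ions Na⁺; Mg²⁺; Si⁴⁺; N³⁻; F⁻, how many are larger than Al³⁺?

These species are isoelectronic with 10 electrons. The only difference is the number of protons: Si⁴⁺ (Z=14), Al³⁺ (Z=13), Mg²⁺ (Z=12), Na⁺ (Z=11), F⁻ (Z=9), N³⁻ (Z=7). The strongest nuclear pull (Si⁴⁺) gives the smallest ion.
Ordering all of them (including Al³⁺) by radius gives Si⁴⁺ < Al³⁺ < Mg²⁺ < Na⁺ < F⁻ < N³⁻. That's 4.

4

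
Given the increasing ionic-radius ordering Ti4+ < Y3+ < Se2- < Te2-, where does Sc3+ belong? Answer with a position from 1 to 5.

Ti4+: 18 e⁻, Z=22, Sc3+: 18 e⁻, Z=21, Y3+: 36 e⁻, Z=39, Se2-: 36 e⁻, Z=34, Te2-: 54 e⁻, Z=52. Ti4+ < Sc3+ (isoelectronic, higher Z=22 is smaller); Sc3+ < Y3+ (same group, period 4 vs 5); Y3+ < Se2- (isoelectronic, higher Z=39 is smaller); Se2- < Te2- (same group, 1 shell fewer).
Putting Sc3+ in gives Ti4+ < Sc3+ < Y3+ < Se2- < Te2-; it lands at slot 2.

2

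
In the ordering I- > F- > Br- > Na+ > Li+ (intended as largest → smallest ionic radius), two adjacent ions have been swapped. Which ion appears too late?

Check each adjacent pair. F- and Br- are reversed: F- and Br- are in one column with the same charge; the lighter period-2 ion has 2 fewer shells and is smaller. No other neighbouring pair contradicts the periodic trends, so Br- is the ion listed too late.

Br-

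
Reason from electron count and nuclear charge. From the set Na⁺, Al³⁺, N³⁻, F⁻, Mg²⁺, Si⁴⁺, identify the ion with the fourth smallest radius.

Na⁺

All of these have 10 electrons (isoelectronic). With the same electron cloud, the ion with the most protons pulls it in tightest. Nuclear charges: Si⁴⁺ (Z=14), Al³⁺ (Z=13), Mg²⁺ (Z=12), Na⁺ (Z=11), F⁻ (Z=9), N³⁻ (Z=7). Highest Z is smallest.
Full ascending order: Si⁴⁺ < Al³⁺ < Mg²⁺ < Na⁺ < F⁻ < N³⁻. Counting from the smallest, position 4 is Na⁺.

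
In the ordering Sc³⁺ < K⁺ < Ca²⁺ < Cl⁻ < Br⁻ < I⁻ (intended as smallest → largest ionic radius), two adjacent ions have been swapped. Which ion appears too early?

K⁺

Check each adjacent pair. K⁺ and Ca²⁺ are reversed: they are isoelectronic (18 e⁻) and Ca has more protons than K (20 vs 19), making Ca²⁺ smaller. No other neighbouring pair contradicts the periodic trends, so K⁺ is the ion listed too early.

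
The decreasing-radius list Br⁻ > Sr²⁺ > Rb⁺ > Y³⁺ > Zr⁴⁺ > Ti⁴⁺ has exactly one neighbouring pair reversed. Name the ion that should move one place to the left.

Rb⁺

Scanning neighbour by neighbour, only Sr²⁺/Rb⁺ violates a trend: they are isoelectronic (36 e⁻) and Sr has more protons than Rb (38 vs 37), making Sr²⁺ smaller. That makes Rb⁺ the one sitting a position late relative to where it belongs.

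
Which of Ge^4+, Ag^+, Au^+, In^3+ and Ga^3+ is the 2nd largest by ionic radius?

Tabulating Z and e⁻: Ge^4+ has 28 e⁻ (Z=32), Ga^3+ has 28 e⁻ (Z=31), In^3+ has 46 e⁻ (Z=49), Ag^+ has 46 e⁻ (Z=47), Au^+ has 78 e⁻ (Z=79). Ge^4+ < Ga^3+ (isoelectronic, higher Z=32 is smaller); Ga^3+ < In^3+ (same group, period 4 vs 5); In^3+ < Ag^+ (both 46 e⁻, Z=49>47); Ag^+ < Au^+ (same group, period 5 vs 6).
Full ascending order: Ge^4+ < Ga^3+ < In^3+ < Ag^+ < Au^+. Counting from the largest, position 2 is Ag^+.

Ag^+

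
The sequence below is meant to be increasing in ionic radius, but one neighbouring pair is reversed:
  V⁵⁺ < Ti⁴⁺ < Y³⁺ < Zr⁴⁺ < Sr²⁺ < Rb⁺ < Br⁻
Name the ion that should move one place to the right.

Y³⁺

Check each adjacent pair. Y³⁺ and Zr⁴⁺ are reversed: Zr⁴⁺ and Y³⁺ share 36 electrons; the higher nuclear charge on Zr (Z=40) contracts it more, so Zr⁴⁺ < Y³⁺. No other neighbouring pair contradicts the periodic trends, so Y³⁺ is the ion listed too early.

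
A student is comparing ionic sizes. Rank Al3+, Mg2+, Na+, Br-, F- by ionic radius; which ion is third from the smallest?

Al3+ (Z=13, 10 e⁻), Mg2+ (Z=12, 10 e⁻), Na+ (Z=11, 10 e⁻), F- (Z=9, 10 e⁻), Br- (Z=35, 36 e⁻). Al3+ < Mg2+ (isoelectronic, higher Z=13 is smaller); Mg2+ < Na+ (both 10 e⁻, Z=12>11); Na+ < F- (both 10 e⁻, Z=11>9); F- < Br- (same group, 2 shells fewer).
That gives Al3+ < Mg2+ < Na+ < F- < Br-. From the smallest end, number 3 is Na+.

Na+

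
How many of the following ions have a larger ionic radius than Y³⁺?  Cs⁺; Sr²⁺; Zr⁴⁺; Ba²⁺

Zr⁴⁺ (Z=40, 36 e⁻), Y³⁺ (Z=39, 36 e⁻), Sr²⁺ (Z=38, 36 e⁻), Ba²⁺ (Z=56, 54 e⁻), Cs⁺ (Z=55, 54 e⁻). Zr⁴⁺ < Y³⁺ (isoelectronic, higher Z=40 is smaller); Y³⁺ < Sr²⁺ (isoelectronic, higher Z=39 is smaller); Sr²⁺ < Ba²⁺ (same group, period 5 vs 6); Ba²⁺ < Cs⁺ (isoelectronic, higher Z=56 is smaller).
Ordering all of them (including Y³⁺) by radius gives Zr⁴⁺ < Y³⁺ < Sr²⁺ < Ba²⁺ < Cs⁺. That's 3.

3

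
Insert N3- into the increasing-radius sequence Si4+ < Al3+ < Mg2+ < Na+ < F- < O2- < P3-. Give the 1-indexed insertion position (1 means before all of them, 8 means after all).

Si4+: 10 e⁻, Z=14, Al3+: 10 e⁻, Z=13, Mg2+: 10 e⁻, Z=12, Na+: 10 e⁻, Z=11, F-: 10 e⁻, Z=9, O2-: 10 e⁻, Z=8, N3-: 10 e⁻, Z=7, P3-: 18 e⁻, Z=15. Si4+ < Al3+ (both 10 e⁻, Z=14>13); Al3+ < Mg2+ (both 10 e⁻, Z=13>12); Mg2+ < Na+ (isoelectronic, higher Z=12 is smaller); Na+ < F- (isoelectronic, higher Z=11 is smaller); F- < O2- (isoelectronic, higher Z=9 is smaller); O2- < N3- (both 10 e⁻, Z=8>7); N3- < P3- (same group, 1 shell fewer).
With N3- included the full order is Si4+ < Al3+ < Mg2+ < Na+ < F- < O2- < N3- < P3-, so it takes position 7.

7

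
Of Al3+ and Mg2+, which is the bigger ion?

Mg2+

Each ion has 10 electrons. The ranking follows nuclear charge in reverse — greater Z gives a smaller radius. Al3+ (Z=13), Mg2+ (Z=12).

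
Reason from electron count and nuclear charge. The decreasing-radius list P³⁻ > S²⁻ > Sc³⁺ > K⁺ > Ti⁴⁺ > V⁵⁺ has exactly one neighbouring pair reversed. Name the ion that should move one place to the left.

K⁺

Scanning neighbour by neighbour, only Sc³⁺/K⁺ violates a trend: both have 18 electrons but Z(Sc)=21 > Z(K)=19, so Sc³⁺ should be the smaller of the two. That makes K⁺ the one sitting a position late relative to where it belongs.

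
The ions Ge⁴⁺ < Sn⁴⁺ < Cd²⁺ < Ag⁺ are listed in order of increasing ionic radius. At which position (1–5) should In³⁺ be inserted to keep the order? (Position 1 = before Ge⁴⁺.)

3

Tabulating Z and e⁻: Ge⁴⁺ (Z=32, 28 e⁻), Sn⁴⁺ (Z=50, 46 e⁻), In³⁺ (Z=49, 46 e⁻), Cd²⁺ (Z=48, 46 e⁻), Ag⁺ (Z=47, 46 e⁻). Ge⁴⁺ < Sn⁴⁺ (same group, period 4 vs 5); Sn⁴⁺ < In³⁺ (isoelectronic, higher Z=50 is smaller); In³⁺ < Cd²⁺ (isoelectronic, higher Z=49 is smaller); Cd²⁺ < Ag⁺ (both 46 e⁻, Z=48>47).
Putting In³⁺ in gives Ge⁴⁺ < Sn⁴⁺ < In³⁺ < Cd²⁺ < Ag⁺; it lands at slot 3.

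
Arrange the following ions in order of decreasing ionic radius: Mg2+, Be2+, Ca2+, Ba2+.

All are in the same group with charge +2. Radius grows down the group as n (the outermost shell) increases.

Ba2+ > Ca2+ > Mg2+ > Be2+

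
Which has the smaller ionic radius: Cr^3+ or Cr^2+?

Cr^3+

For a single element, ionic radius drops as positive charge rises — Cr^3+ < Cr^2+.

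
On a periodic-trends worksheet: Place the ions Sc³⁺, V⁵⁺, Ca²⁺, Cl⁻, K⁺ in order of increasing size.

V⁵⁺ < Sc³⁺ < Ca²⁺ < K⁺ < Cl⁻

These species are isoelectronic with 18 electrons. The only difference is the number of protons: V⁵⁺ (Z=23), Sc³⁺ (Z=21), Ca²⁺ (Z=20), K⁺ (Z=19), Cl⁻ (Z=17). The strongest nuclear pull (V⁵⁺) gives the smallest ion.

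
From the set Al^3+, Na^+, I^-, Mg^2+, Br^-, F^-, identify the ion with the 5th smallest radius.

Br^-

Tabulating Z and e⁻: Al^3+: 10 e⁻, Z=13, Mg^2+: 10 e⁻, Z=12, Na^+: 10 e⁻, Z=11, F^-: 10 e⁻, Z=9, Br^-: 36 e⁻, Z=35, I^-: 54 e⁻, Z=53. Al^3+ < Mg^2+ (isoelectronic, higher Z=13 is smaller); Mg^2+ < Na^+ (isoelectronic, higher Z=12 is smaller); Na^+ < F^- (both 10 e⁻, Z=11>9); F^- < Br^- (same group, 2 shells fewer); Br^- < I^- (same group, 1 shell fewer).
So the order is Al^3+ < Mg^2+ < Na^+ < F^- < Br^- < I^-; the 5th-smallest ion is Br^-.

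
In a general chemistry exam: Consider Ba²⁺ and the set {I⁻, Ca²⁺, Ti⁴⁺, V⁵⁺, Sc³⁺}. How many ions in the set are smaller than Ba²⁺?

Electron counts and nuclear charges: V⁵⁺ has 18 e⁻ (Z=23), Ti⁴⁺ has 18 e⁻ (Z=22), Sc³⁺ has 18 e⁻ (Z=21), Ca²⁺ has 18 e⁻ (Z=20), Ba²⁺ has 54 e⁻ (Z=56), I⁻ has 54 e⁻ (Z=53). V⁵⁺ < Ti⁴⁺ (isoelectronic, higher Z=23 is smaller); Ti⁴⁺ < Sc³⁺ (isoelectronic, higher Z=22 is smaller); Sc³⁺ < Ca²⁺ (both 18 e⁻, Z=21>20); Ca²⁺ < Ba²⁺ (same group, 2 shells fewer); Ba²⁺ < I⁻ (both 54 e⁻, Z=56>53).
Ordering all of them (including Ba²⁺) by radius gives V⁵⁺ < Ti⁴⁺ < Sc³⁺ < Ca²⁺ < Ba²⁺ < I⁻. That's 4.

4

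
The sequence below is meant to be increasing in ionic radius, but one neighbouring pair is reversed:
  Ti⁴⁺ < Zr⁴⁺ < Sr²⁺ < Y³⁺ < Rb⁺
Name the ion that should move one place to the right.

Check each adjacent pair. Sr²⁺ and Y³⁺ are reversed: they are isoelectronic (36 e⁻) and Y has more protons than Sr (39 vs 38), making Y³⁺ smaller. No other neighbouring pair contradicts the periodic trends, so Sr²⁺ is the ion listed too early.

Sr²⁺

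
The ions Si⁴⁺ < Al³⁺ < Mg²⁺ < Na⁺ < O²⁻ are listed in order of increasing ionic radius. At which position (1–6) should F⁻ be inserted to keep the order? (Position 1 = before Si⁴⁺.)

5

Isoelectronic series (10 e⁻ each). Size is set by nuclear charge: more protons means a smaller ion. Si⁴⁺ (Z=14), Al³⁺ (Z=13), Mg²⁺ (Z=12), Na⁺ (Z=11), F⁻ (Z=9), O²⁻ (Z=8).
With F⁻ included the full order is Si⁴⁺ < Al³⁺ < Mg²⁺ < Na⁺ < F⁻ < O²⁻, so it takes position 5.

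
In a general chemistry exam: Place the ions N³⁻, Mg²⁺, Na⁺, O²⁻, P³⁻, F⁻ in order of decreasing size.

P³⁻ > N³⁻ > O²⁻ > F⁻ > Na⁺ > Mg²⁺

First list Z and electron count for each: Mg²⁺ (Z=12, 10 e⁻), Na⁺ (Z=11, 10 e⁻), F⁻ (Z=9, 10 e⁻), O²⁻ (Z=8, 10 e⁻), N³⁻ (Z=7, 10 e⁻), P³⁻ (Z=15, 18 e⁻). Mg²⁺ < Na⁺ (both 10 e⁻, Z=12>11); Na⁺ < F⁻ (isoelectronic, higher Z=11 is smaller); F⁻ < O²⁻ (both 10 e⁻, Z=9>8); O²⁻ < N³⁻ (isoelectronic, higher Z=8 is smaller); N³⁻ < P³⁻ (same group, 1 shell fewer).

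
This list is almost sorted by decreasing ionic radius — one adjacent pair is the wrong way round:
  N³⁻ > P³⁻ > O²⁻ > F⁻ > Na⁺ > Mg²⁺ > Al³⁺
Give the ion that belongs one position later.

N³⁻

Compare adjacent ions: same group and charge — period 2 sits above period 3, so N³⁻ is smaller — yet in this decreasing list N³⁻ sits before P³⁻. Nothing else is reversed, so N³⁻ should move one place to the right.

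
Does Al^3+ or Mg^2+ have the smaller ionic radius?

All of these have 10 electrons (isoelectronic). With the same electron cloud, the ion with the most protons pulls it in tightest. Nuclear charges: Al^3+ (Z=13), Mg^2+ (Z=12). Highest Z is smallest.

Al^3+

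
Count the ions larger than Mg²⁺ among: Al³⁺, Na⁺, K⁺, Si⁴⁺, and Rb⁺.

3

Work out protons and electrons: Si⁴⁺ has 10 e⁻ (Z=14), Al³⁺ has 10 e⁻ (Z=13), Mg²⁺ has 10 e⁻ (Z=12), Na⁺ has 10 e⁻ (Z=11), K⁺ has 18 e⁻ (Z=19), Rb⁺ has 36 e⁻ (Z=37). Si⁴⁺ < Al³⁺ (isoelectronic, higher Z=14 is smaller); Al³⁺ < Mg²⁺ (isoelectronic, higher Z=13 is smaller); Mg²⁺ < Na⁺ (isoelectronic, higher Z=12 is smaller); Na⁺ < K⁺ (same group, period 3 vs 4); K⁺ < Rb⁺ (same group, period 4 vs 5).
Overall: Si⁴⁺ < Al³⁺ < Mg²⁺ < Na⁺ < K⁺ < Rb⁺. Mg²⁺ has 2 below it and 3 above. That's 3.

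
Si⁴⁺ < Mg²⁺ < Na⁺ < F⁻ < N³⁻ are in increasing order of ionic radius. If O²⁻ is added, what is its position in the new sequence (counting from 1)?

Isoelectronic series (10 e⁻ each). Size is set by nuclear charge: more protons means a smaller ion. Si⁴⁺ (Z=14), Mg²⁺ (Z=12), Na⁺ (Z=11), F⁻ (Z=9), O²⁻ (Z=8), N³⁻ (Z=7).
The complete sequence is Si⁴⁺ < Mg²⁺ < Na⁺ < F⁻ < O²⁻ < N³⁻. O²⁻ sits at position 5.

5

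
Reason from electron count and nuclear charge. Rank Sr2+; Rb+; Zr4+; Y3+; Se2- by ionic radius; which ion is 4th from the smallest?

Isoelectronic series (36 e⁻ each). Size is set by nuclear charge: more protons means a smaller ion. Zr4+ (Z=40), Y3+ (Z=39), Sr2+ (Z=38), Rb+ (Z=37), Se2- (Z=34).
Full ascending order: Zr4+ < Y3+ < Sr2+ < Rb+ < Se2-. Counting from the smallest, position 4 is Rb+.

Rb+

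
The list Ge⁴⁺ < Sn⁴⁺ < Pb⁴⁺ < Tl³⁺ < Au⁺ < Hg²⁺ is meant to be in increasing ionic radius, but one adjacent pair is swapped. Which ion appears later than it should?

Check each adjacent pair. Au⁺ and Hg²⁺ are reversed: Hg²⁺ and Au⁺ share 78 electrons; the higher nuclear charge on Hg (Z=80) contracts it more, so Hg²⁺ < Au⁺. No other neighbouring pair contradicts the periodic trends, so Hg²⁺ is the ion listed too late.

Hg²⁺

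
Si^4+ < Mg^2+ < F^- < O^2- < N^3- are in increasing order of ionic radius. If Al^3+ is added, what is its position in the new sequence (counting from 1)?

2

These species are isoelectronic with 10 electrons. The only difference is the number of protons: Si^4+ (Z=14), Al^3+ (Z=13), Mg^2+ (Z=12), F^- (Z=9), O^2- (Z=8), N^3- (Z=7). The strongest nuclear pull (Si^4+) gives the smallest ion.
The complete sequence is Si^4+ < Al^3+ < Mg^2+ < F^- < O^2- < N^3-. Al^3+ sits at position 2.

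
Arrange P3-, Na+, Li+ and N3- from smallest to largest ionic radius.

Li+ < Na+ < N3- < P3-

Work out protons and electrons: Li+ (Z=3, 2 e⁻), Na+ (Z=11, 10 e⁻), N3- (Z=7, 10 e⁻), P3- (Z=15, 18 e⁻). Li+ < Na+ (same group, period 2 vs 3); Na+ < N3- (isoelectronic, higher Z=11 is smaller); N3- < P3- (same group, period 2 vs 3).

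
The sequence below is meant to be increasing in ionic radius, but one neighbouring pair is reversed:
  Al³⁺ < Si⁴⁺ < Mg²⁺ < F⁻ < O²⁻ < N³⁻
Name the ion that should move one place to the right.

Scanning neighbour by neighbour, only Al³⁺/Si⁴⁺ violates a trend: they are isoelectronic (10 e⁻) and Si has more protons than Al (14 vs 13), making Si⁴⁺ smaller. That makes Al³⁺ the one sitting a position early relative to where it belongs.

Al³⁺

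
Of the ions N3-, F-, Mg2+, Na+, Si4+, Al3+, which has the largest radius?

N3-

Isoelectronic series (10 e⁻ each). Size is set by nuclear charge: more protons means a smaller ion. Si4+ (Z=14), Al3+ (Z=13), Mg2+ (Z=12), Na+ (Z=11), F- (Z=9), N3- (Z=7).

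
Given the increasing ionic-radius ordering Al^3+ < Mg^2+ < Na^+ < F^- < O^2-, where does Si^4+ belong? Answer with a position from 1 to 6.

1

Each ion has 10 electrons. The ranking follows nuclear charge in reverse — greater Z gives a smaller radius. Si^4+ (Z=14), Al^3+ (Z=13), Mg^2+ (Z=12), Na^+ (Z=11), F^- (Z=9), O^2- (Z=8).
Putting Si^4+ in gives Si^4+ < Al^3+ < Mg^2+ < Na^+ < F^- < O^2-; it lands at slot 1.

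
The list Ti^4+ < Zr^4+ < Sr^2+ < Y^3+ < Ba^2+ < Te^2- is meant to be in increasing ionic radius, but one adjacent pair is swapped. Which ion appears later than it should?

Y^3+

The pair Sr^2+, Y^3+ is the wrong way round — they are isoelectronic (36 e⁻) and Y has more protons than Sr (39 vs 38), making Y^3+ smaller. All other adjacent pairs agree with periodic trends, so Y^3+ is the misplaced ion.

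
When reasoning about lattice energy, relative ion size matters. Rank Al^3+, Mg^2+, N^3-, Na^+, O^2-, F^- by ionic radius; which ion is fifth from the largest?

Mg^2+

Each ion has 10 electrons. The ranking follows nuclear charge in reverse — greater Z gives a smaller radius. Al^3+ (Z=13), Mg^2+ (Z=12), Na^+ (Z=11), F^- (Z=9), O^2- (Z=8), N^3- (Z=7).
That gives Al^3+ < Mg^2+ < Na^+ < F^- < O^2- < N^3-. From the largest end, number 5 is Mg^2+.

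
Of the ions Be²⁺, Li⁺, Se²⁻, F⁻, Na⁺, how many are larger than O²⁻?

1

First list Z and electron count for each: Be²⁺ has 2 e⁻ (Z=4), Li⁺ has 2 e⁻ (Z=3), Na⁺ has 10 e⁻ (Z=11), F⁻ has 10 e⁻ (Z=9), O²⁻ has 10 e⁻ (Z=8), Se²⁻ has 36 e⁻ (Z=34). Be²⁺ < Li⁺ (isoelectronic, higher Z=4 is smaller); Li⁺ < Na⁺ (same group, 1 shell fewer); Na⁺ < F⁻ (isoelectronic, higher Z=11 is smaller); F⁻ < O²⁻ (isoelectronic, higher Z=9 is smaller); O²⁻ < Se²⁻ (same group, period 2 vs 4).
Ordering all of them (including O²⁻) by radius gives Be²⁺ < Li⁺ < Na⁺ < F⁻ < O²⁻ < Se²⁻. Count: 1.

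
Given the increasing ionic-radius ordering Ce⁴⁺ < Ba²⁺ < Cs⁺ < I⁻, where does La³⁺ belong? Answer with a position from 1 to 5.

2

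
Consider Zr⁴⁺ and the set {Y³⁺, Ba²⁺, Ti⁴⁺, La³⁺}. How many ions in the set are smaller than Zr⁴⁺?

1

Electron counts and nuclear charges: Ti⁴⁺ (Z=22, 18 e⁻), Zr⁴⁺ (Z=40, 36 e⁻), Y³⁺ (Z=39, 36 e⁻), La³⁺ (Z=57, 54 e⁻), Ba²⁺ (Z=56, 54 e⁻). Ti⁴⁺ < Zr⁴⁺ (same group, period 4 vs 5); Zr⁴⁺ < Y³⁺ (both 36 e⁻, Z=40>39); Y³⁺ < La³⁺ (same group, 1 shell fewer); La³⁺ < Ba²⁺ (isoelectronic, higher Z=57 is smaller).
Relative to Zr⁴⁺, the ions that are smaller are Ti⁴⁺. So 1 is smaller.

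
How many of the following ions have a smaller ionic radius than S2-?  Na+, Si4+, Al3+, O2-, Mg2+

Work out protons and electrons: Si4+ has 10 e⁻ (Z=14), Al3+ has 10 e⁻ (Z=13), Mg2+ has 10 e⁻ (Z=12), Na+ has 10 e⁻ (Z=11), O2- has 10 e⁻ (Z=8), S2- has 18 e⁻ (Z=16). Si4+ < Al3+ (both 10 e⁻, Z=14>13); Al3+ < Mg2+ (both 10 e⁻, Z=13>12); Mg2+ < Na+ (both 10 e⁻, Z=12>11); Na+ < O2- (isoelectronic, higher Z=11 is smaller); O2- < S2- (same group, period 2 vs 3).
Relative to S2-, the ions that are smaller are Si4+, Al3+, Mg2+, Na+, O2-. That's 5.

5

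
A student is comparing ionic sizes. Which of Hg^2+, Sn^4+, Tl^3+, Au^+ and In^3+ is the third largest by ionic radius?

Tl^3+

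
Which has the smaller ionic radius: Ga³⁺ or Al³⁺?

All are in the same group with charge +3. Radius grows down the group as n (the outermost shell) increases.

Al³⁺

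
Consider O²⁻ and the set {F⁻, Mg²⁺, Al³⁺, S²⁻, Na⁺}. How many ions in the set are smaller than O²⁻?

4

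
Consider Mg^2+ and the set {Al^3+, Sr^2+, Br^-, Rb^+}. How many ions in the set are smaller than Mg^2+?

Al^3+: 10 e⁻, Z=13, Mg^2+: 10 e⁻, Z=12, Sr^2+: 36 e⁻, Z=38, Rb^+: 36 e⁻, Z=37, Br^-: 36 e⁻, Z=35. Al^3+ < Mg^2+ (both 10 e⁻, Z=13>12); Mg^2+ < Sr^2+ (same group, 2 shells fewer); Sr^2+ < Rb^+ (isoelectronic, higher Z=38 is smaller); Rb^+ < Br^- (both 36 e⁻, Z=37>35).
Overall: Al^3+ < Mg^2+ < Sr^2+ < Rb^+ < Br^-. Mg^2+ has 1 below it and 3 above. That's 1.

1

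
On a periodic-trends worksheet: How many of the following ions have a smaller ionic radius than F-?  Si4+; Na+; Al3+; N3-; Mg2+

4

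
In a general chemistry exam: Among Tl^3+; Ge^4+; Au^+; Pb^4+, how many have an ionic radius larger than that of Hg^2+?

1

First list Z and electron count for each: Ge^4+: 28 e⁻, Z=32, Pb^4+: 78 e⁻, Z=82, Tl^3+: 78 e⁻, Z=81, Hg^2+: 78 e⁻, Z=80, Au^+: 78 e⁻, Z=79. Ge^4+ < Pb^4+ (same group, period 4 vs 6); Pb^4+ < Tl^3+ (both 78 e⁻, Z=82>81); Tl^3+ < Hg^2+ (both 78 e⁻, Z=81>80); Hg^2+ < Au^+ (isoelectronic, higher Z=80 is smaller).
Relative to Hg^2+, the ions that are larger are Au^+. So 1 is larger.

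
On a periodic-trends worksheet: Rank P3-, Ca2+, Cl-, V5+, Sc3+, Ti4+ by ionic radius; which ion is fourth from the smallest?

Ca2+

These species are isoelectronic with 18 electrons. The only difference is the number of protons: V5+ (Z=23), Ti4+ (Z=22), Sc3+ (Z=21), Ca2+ (Z=20), Cl- (Z=17), P3- (Z=15). The strongest nuclear pull (V5+) gives the smallest ion.
That gives V5+ < Ti4+ < Sc3+ < Ca2+ < Cl- < P3-. From the smallest end, number 4 is Ca2+.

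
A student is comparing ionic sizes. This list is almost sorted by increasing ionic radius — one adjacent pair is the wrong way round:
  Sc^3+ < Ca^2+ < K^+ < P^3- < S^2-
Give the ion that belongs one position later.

Scanning neighbour by neighbour, only P^3-/S^2- violates a trend: they are isoelectronic (18 e⁻) and S has more protons than P (16 vs 15), making S^2- smaller. That makes P^3- the one sitting a position early relative to where it belongs.

P^3-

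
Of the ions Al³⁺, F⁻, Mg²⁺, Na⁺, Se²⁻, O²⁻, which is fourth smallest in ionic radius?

Work out protons and electrons: Al³⁺ (Z=13, 10 e⁻), Mg²⁺ (Z=12, 10 e⁻), Na⁺ (Z=11, 10 e⁻), F⁻ (Z=9, 10 e⁻), O²⁻ (Z=8, 10 e⁻), Se²⁻ (Z=34, 36 e⁻). Al³⁺ < Mg²⁺ (isoelectronic, higher Z=13 is smaller); Mg²⁺ < Na⁺ (both 10 e⁻, Z=12>11); Na⁺ < F⁻ (isoelectronic, higher Z=11 is smaller); F⁻ < O²⁻ (isoelectronic, higher Z=9 is smaller); O²⁻ < Se²⁻ (same group, 2 shells fewer).
That gives Al³⁺ < Mg²⁺ < Na⁺ < F⁻ < O²⁻ < Se²⁻. From the smallest end, number 4 is F⁻.

F⁻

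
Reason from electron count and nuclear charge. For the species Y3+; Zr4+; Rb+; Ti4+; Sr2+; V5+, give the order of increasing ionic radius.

V5+ < Ti4+ < Zr4+ < Y3+ < Sr2+ < Rb+

Tabulating Z and e⁻: V5+ has 18 e⁻ (Z=23), Ti4+ has 18 e⁻ (Z=22), Zr4+ has 36 e⁻ (Z=40), Y3+ has 36 e⁻ (Z=39), Sr2+ has 36 e⁻ (Z=38), Rb+ has 36 e⁻ (Z=37). V5+ < Ti4+ (isoelectronic, higher Z=23 is smaller); Ti4+ < Zr4+ (same group, 1 shell fewer); Zr4+ < Y3+ (isoelectronic, higher Z=40 is smaller); Y3+ < Sr2+ (isoelectronic, higher Z=39 is smaller); Sr2+ < Rb+ (isoelectronic, higher Z=38 is smaller).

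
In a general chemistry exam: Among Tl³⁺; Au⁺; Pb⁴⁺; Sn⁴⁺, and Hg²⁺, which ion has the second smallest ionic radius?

Electron counts and nuclear charges: Sn⁴⁺: 46 e⁻, Z=50, Pb⁴⁺: 78 e⁻, Z=82, Tl³⁺: 78 e⁻, Z=81, Hg²⁺: 78 e⁻, Z=80, Au⁺: 78 e⁻, Z=79. Sn⁴⁺ < Pb⁴⁺ (same group, period 5 vs 6); Pb⁴⁺ < Tl³⁺ (isoelectronic, higher Z=82 is smaller); Tl³⁺ < Hg²⁺ (both 78 e⁻, Z=81>80); Hg²⁺ < Au⁺ (isoelectronic, higher Z=80 is smaller).
So the order is Sn⁴⁺ < Pb⁴⁺ < Tl³⁺ < Hg²⁺ < Au⁺; the 2nd-smallest ion is Pb⁴⁺.

Pb⁴⁺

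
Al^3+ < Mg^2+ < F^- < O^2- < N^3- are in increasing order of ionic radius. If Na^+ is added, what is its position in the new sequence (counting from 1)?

Each ion has 10 electrons. The ranking follows nuclear charge in reverse — greater Z gives a smaller radius. Al^3+ (Z=13), Mg^2+ (Z=12), Na^+ (Z=11), F^- (Z=9), O^2- (Z=8), N^3- (Z=7).
With Na^+ included the full order is Al^3+ < Mg^2+ < Na^+ < F^- < O^2- < N^3-, so it takes position 3.

3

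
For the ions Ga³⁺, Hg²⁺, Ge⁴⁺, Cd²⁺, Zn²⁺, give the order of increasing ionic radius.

Ge⁴⁺ < Ga³⁺ < Zn²⁺ < Cd²⁺ < Hg²⁺

Work out protons and electrons: Ge⁴⁺ has 28 e⁻ (Z=32), Ga³⁺ has 28 e⁻ (Z=31), Zn²⁺ has 28 e⁻ (Z=30), Cd²⁺ has 46 e⁻ (Z=48), Hg²⁺ has 78 e⁻ (Z=80). Ge⁴⁺ < Ga³⁺ (isoelectronic, higher Z=32 is smaller); Ga³⁺ < Zn²⁺ (isoelectronic, higher Z=31 is smaller); Zn²⁺ < Cd²⁺ (same group, period 4 vs 5); Cd²⁺ < Hg²⁺ (same group, 1 shell fewer).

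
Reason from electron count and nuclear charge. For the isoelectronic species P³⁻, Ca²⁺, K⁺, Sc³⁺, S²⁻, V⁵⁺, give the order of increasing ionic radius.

All of these have 18 electrons (isoelectronic). With the same electron cloud, the ion with the most protons pulls it in tightest. Nuclear charges: V⁵⁺ (Z=23), Sc³⁺ (Z=21), Ca²⁺ (Z=20), K⁺ (Z=19), S²⁻ (Z=16), P³⁻ (Z=15). Highest Z is smallest.

V⁵⁺ < Sc³⁺ < Ca²⁺ < K⁺ < S²⁻ < P³⁻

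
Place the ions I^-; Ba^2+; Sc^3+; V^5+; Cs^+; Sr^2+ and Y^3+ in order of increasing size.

V^5+ < Sc^3+ < Y^3+ < Sr^2+ < Ba^2+ < Cs^+ < I^-

Electron counts and nuclear charges: V^5+: 18 e⁻, Z=23, Sc^3+: 18 e⁻, Z=21, Y^3+: 36 e⁻, Z=39, Sr^2+: 36 e⁻, Z=38, Ba^2+: 54 e⁻, Z=56, Cs^+: 54 e⁻, Z=55, I^-: 54 e⁻, Z=53. V^5+ < Sc^3+ (isoelectronic, higher Z=23 is smaller); Sc^3+ < Y^3+ (same group, period 4 vs 5); Y^3+ < Sr^2+ (isoelectronic, higher Z=39 is smaller); Sr^2+ < Ba^2+ (same group, period 5 vs 6); Ba^2+ < Cs^+ (isoelectronic, higher Z=56 is smaller); Cs^+ < I^- (both 54 e⁻, Z=55>53).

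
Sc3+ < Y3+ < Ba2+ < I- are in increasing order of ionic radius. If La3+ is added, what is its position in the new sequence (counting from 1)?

First list Z and electron count for each: Sc3+ has 18 e⁻ (Z=21), Y3+ has 36 e⁻ (Z=39), La3+ has 54 e⁻ (Z=57), Ba2+ has 54 e⁻ (Z=56), I- has 54 e⁻ (Z=53). Sc3+ < Y3+ (same group, 1 shell fewer); Y3+ < La3+ (same group, period 5 vs 6); La3+ < Ba2+ (isoelectronic, higher Z=57 is smaller); Ba2+ < I- (isoelectronic, higher Z=56 is smaller).
With La3+ included the full order is Sc3+ < Y3+ < La3+ < Ba2+ < I-, so it takes position 3.

3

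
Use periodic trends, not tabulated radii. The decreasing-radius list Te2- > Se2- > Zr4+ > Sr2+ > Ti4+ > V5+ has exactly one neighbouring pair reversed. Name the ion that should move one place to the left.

Sr2+

Check each adjacent pair. Zr4+ and Sr2+ are reversed: both have 36 electrons but Z(Zr)=40 > Z(Sr)=38, so Zr4+ should be the smaller of the two. No other neighbouring pair contradicts the periodic trends, so Sr2+ is the ion listed too late.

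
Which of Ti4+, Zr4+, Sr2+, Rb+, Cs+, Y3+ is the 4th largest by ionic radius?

Y3+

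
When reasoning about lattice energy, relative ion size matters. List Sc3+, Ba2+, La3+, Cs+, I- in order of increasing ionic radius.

First list Z and electron count for each: Sc3+ has 18 e⁻ (Z=21), La3+ has 54 e⁻ (Z=57), Ba2+ has 54 e⁻ (Z=56), Cs+ has 54 e⁻ (Z=55), I- has 54 e⁻ (Z=53). Sc3+ < La3+ (same group, 2 shells fewer); La3+ < Ba2+ (isoelectronic, higher Z=57 is smaller); Ba2+ < Cs+ (both 54 e⁻, Z=56>55); Cs+ < I- (isoelectronic, higher Z=55 is smaller).

Sc3+ < La3+ < Ba2+ < Cs+ < I-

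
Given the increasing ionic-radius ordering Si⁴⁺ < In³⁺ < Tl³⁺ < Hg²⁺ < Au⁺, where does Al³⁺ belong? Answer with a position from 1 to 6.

2

Si⁴⁺ has 10 e⁻ (Z=14), Al³⁺ has 10 e⁻ (Z=13), In³⁺ has 46 e⁻ (Z=49), Tl³⁺ has 78 e⁻ (Z=81), Hg²⁺ has 78 e⁻ (Z=80), Au⁺ has 78 e⁻ (Z=79). Si⁴⁺ < Al³⁺ (both 10 e⁻, Z=14>13); Al³⁺ < In³⁺ (same group, period 3 vs 5); In³⁺ < Tl³⁺ (same group, period 5 vs 6); Tl³⁺ < Hg²⁺ (both 78 e⁻, Z=81>80); Hg²⁺ < Au⁺ (both 78 e⁻, Z=80>79).
The complete sequence is Si⁴⁺ < Al³⁺ < In³⁺ < Tl³⁺ < Hg²⁺ < Au⁺. Al³⁺ sits at position 2.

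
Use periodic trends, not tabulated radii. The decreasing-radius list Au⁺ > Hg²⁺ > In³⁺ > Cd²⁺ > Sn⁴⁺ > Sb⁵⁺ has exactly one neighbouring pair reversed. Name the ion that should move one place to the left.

Cd²⁺

Compare adjacent ions: they are isoelectronic (46 e⁻) and In has more protons than Cd (49 vs 48), making In³⁺ smaller — yet in this decreasing list In³⁺ sits before Cd²⁺. Nothing else is reversed, so Cd²⁺ should move one place to the left.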